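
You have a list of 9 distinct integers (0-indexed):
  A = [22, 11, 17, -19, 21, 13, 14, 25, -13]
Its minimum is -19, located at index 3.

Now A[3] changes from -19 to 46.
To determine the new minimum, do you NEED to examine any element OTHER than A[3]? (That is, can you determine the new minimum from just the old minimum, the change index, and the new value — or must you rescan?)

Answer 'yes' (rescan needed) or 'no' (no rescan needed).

Old min = -19 at index 3
Change at index 3: -19 -> 46
Index 3 WAS the min and new value 46 > old min -19. Must rescan other elements to find the new min.
Needs rescan: yes

Answer: yes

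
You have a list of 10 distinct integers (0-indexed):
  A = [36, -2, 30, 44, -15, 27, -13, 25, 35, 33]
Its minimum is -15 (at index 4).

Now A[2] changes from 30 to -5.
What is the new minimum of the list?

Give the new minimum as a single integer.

Old min = -15 (at index 4)
Change: A[2] 30 -> -5
Changed element was NOT the old min.
  New min = min(old_min, new_val) = min(-15, -5) = -15

Answer: -15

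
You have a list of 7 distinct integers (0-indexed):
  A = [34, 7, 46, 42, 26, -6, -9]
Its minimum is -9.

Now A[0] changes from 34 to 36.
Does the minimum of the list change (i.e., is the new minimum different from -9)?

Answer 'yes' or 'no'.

Answer: no

Derivation:
Old min = -9
Change: A[0] 34 -> 36
Changed element was NOT the min; min changes only if 36 < -9.
New min = -9; changed? no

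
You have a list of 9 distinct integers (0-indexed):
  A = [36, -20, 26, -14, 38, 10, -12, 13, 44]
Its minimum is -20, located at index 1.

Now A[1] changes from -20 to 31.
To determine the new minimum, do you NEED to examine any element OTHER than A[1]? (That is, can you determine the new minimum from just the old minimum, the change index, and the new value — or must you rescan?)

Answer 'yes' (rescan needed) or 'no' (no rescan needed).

Answer: yes

Derivation:
Old min = -20 at index 1
Change at index 1: -20 -> 31
Index 1 WAS the min and new value 31 > old min -20. Must rescan other elements to find the new min.
Needs rescan: yes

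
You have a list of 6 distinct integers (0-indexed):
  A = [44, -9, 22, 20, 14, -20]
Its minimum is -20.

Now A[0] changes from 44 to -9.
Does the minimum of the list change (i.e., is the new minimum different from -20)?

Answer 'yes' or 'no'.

Answer: no

Derivation:
Old min = -20
Change: A[0] 44 -> -9
Changed element was NOT the min; min changes only if -9 < -20.
New min = -20; changed? no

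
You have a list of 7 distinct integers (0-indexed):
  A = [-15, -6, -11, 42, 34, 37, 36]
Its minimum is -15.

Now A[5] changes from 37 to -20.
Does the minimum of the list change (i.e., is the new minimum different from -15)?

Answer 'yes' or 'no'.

Old min = -15
Change: A[5] 37 -> -20
Changed element was NOT the min; min changes only if -20 < -15.
New min = -20; changed? yes

Answer: yes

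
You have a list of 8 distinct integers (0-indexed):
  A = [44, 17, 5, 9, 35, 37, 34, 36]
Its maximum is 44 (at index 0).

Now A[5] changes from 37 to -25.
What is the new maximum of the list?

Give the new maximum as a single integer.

Old max = 44 (at index 0)
Change: A[5] 37 -> -25
Changed element was NOT the old max.
  New max = max(old_max, new_val) = max(44, -25) = 44

Answer: 44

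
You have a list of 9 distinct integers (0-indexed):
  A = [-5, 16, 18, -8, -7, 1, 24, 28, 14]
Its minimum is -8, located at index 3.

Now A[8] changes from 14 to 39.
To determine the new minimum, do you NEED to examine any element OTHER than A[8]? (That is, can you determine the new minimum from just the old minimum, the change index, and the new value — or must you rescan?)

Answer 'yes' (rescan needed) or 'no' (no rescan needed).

Old min = -8 at index 3
Change at index 8: 14 -> 39
Index 8 was NOT the min. New min = min(-8, 39). No rescan of other elements needed.
Needs rescan: no

Answer: no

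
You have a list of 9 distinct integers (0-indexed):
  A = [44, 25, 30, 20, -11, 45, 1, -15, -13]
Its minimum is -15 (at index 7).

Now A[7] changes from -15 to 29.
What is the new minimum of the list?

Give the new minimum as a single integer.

Old min = -15 (at index 7)
Change: A[7] -15 -> 29
Changed element WAS the min. Need to check: is 29 still <= all others?
  Min of remaining elements: -13
  New min = min(29, -13) = -13

Answer: -13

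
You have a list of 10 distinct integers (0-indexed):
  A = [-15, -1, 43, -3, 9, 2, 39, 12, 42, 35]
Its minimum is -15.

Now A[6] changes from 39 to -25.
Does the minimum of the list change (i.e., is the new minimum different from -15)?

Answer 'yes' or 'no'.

Old min = -15
Change: A[6] 39 -> -25
Changed element was NOT the min; min changes only if -25 < -15.
New min = -25; changed? yes

Answer: yes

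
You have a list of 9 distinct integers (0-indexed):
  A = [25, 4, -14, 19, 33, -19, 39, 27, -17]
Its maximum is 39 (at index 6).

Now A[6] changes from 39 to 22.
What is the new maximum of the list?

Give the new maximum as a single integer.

Answer: 33

Derivation:
Old max = 39 (at index 6)
Change: A[6] 39 -> 22
Changed element WAS the max -> may need rescan.
  Max of remaining elements: 33
  New max = max(22, 33) = 33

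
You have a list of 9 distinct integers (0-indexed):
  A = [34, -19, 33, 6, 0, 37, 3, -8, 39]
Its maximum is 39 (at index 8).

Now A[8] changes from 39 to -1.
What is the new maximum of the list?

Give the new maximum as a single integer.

Old max = 39 (at index 8)
Change: A[8] 39 -> -1
Changed element WAS the max -> may need rescan.
  Max of remaining elements: 37
  New max = max(-1, 37) = 37

Answer: 37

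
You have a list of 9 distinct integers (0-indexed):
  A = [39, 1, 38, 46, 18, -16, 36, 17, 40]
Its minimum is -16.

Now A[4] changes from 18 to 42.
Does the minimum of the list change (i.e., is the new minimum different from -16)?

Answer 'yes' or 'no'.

Answer: no

Derivation:
Old min = -16
Change: A[4] 18 -> 42
Changed element was NOT the min; min changes only if 42 < -16.
New min = -16; changed? no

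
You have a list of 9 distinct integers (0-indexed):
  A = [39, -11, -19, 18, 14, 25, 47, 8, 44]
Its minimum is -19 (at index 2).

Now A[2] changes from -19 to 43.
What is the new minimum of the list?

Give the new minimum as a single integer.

Old min = -19 (at index 2)
Change: A[2] -19 -> 43
Changed element WAS the min. Need to check: is 43 still <= all others?
  Min of remaining elements: -11
  New min = min(43, -11) = -11

Answer: -11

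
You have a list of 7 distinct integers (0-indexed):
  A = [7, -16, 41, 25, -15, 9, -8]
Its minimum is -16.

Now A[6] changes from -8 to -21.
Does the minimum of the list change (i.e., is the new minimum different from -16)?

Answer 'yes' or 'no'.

Old min = -16
Change: A[6] -8 -> -21
Changed element was NOT the min; min changes only if -21 < -16.
New min = -21; changed? yes

Answer: yes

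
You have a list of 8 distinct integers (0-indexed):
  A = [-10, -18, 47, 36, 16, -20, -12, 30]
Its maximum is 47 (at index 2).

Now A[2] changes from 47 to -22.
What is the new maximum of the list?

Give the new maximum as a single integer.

Old max = 47 (at index 2)
Change: A[2] 47 -> -22
Changed element WAS the max -> may need rescan.
  Max of remaining elements: 36
  New max = max(-22, 36) = 36

Answer: 36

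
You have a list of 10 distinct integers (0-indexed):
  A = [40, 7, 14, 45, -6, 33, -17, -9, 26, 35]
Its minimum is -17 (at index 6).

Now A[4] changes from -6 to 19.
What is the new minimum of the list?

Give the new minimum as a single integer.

Answer: -17

Derivation:
Old min = -17 (at index 6)
Change: A[4] -6 -> 19
Changed element was NOT the old min.
  New min = min(old_min, new_val) = min(-17, 19) = -17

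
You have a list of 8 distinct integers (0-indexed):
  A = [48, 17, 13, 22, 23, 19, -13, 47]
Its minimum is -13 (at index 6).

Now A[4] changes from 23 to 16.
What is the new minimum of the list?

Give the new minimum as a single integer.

Old min = -13 (at index 6)
Change: A[4] 23 -> 16
Changed element was NOT the old min.
  New min = min(old_min, new_val) = min(-13, 16) = -13

Answer: -13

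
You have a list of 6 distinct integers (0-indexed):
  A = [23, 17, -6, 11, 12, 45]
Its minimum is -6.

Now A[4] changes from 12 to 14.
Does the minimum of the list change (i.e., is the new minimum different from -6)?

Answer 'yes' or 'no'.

Answer: no

Derivation:
Old min = -6
Change: A[4] 12 -> 14
Changed element was NOT the min; min changes only if 14 < -6.
New min = -6; changed? no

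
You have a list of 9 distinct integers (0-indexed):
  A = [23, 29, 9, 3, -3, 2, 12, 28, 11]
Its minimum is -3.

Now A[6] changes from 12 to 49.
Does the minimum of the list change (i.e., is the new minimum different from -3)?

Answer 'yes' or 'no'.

Old min = -3
Change: A[6] 12 -> 49
Changed element was NOT the min; min changes only if 49 < -3.
New min = -3; changed? no

Answer: no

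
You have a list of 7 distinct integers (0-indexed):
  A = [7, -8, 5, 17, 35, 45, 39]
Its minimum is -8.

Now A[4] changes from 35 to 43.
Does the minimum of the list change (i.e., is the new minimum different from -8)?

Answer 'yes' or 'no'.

Old min = -8
Change: A[4] 35 -> 43
Changed element was NOT the min; min changes only if 43 < -8.
New min = -8; changed? no

Answer: no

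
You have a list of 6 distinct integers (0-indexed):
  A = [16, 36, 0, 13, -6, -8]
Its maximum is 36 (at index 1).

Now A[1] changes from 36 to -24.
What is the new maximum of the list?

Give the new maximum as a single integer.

Answer: 16

Derivation:
Old max = 36 (at index 1)
Change: A[1] 36 -> -24
Changed element WAS the max -> may need rescan.
  Max of remaining elements: 16
  New max = max(-24, 16) = 16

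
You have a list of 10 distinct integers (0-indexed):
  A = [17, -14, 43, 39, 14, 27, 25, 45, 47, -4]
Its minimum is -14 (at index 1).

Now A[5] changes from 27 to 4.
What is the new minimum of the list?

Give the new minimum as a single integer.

Answer: -14

Derivation:
Old min = -14 (at index 1)
Change: A[5] 27 -> 4
Changed element was NOT the old min.
  New min = min(old_min, new_val) = min(-14, 4) = -14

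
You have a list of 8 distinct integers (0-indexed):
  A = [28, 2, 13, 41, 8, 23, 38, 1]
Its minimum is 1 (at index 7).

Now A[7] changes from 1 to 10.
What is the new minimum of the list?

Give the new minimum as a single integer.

Old min = 1 (at index 7)
Change: A[7] 1 -> 10
Changed element WAS the min. Need to check: is 10 still <= all others?
  Min of remaining elements: 2
  New min = min(10, 2) = 2

Answer: 2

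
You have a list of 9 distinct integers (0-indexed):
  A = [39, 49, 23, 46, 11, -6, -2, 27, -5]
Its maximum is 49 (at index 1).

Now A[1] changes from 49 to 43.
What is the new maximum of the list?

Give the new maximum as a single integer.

Old max = 49 (at index 1)
Change: A[1] 49 -> 43
Changed element WAS the max -> may need rescan.
  Max of remaining elements: 46
  New max = max(43, 46) = 46

Answer: 46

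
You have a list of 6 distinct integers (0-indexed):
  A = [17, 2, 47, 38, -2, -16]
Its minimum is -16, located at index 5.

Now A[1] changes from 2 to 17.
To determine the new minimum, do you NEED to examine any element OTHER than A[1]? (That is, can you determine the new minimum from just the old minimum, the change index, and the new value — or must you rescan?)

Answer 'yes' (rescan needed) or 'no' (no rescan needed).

Answer: no

Derivation:
Old min = -16 at index 5
Change at index 1: 2 -> 17
Index 1 was NOT the min. New min = min(-16, 17). No rescan of other elements needed.
Needs rescan: no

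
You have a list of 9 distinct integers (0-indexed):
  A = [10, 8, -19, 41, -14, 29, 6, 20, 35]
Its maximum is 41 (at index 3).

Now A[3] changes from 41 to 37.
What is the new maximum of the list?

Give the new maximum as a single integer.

Answer: 37

Derivation:
Old max = 41 (at index 3)
Change: A[3] 41 -> 37
Changed element WAS the max -> may need rescan.
  Max of remaining elements: 35
  New max = max(37, 35) = 37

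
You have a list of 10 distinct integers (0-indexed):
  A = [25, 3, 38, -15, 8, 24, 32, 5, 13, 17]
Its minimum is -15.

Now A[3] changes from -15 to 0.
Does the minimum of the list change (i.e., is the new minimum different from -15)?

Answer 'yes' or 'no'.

Answer: yes

Derivation:
Old min = -15
Change: A[3] -15 -> 0
Changed element was the min; new min must be rechecked.
New min = 0; changed? yes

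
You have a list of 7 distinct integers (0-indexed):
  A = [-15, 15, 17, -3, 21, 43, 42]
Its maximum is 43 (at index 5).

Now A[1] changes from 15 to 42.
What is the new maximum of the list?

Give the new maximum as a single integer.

Answer: 43

Derivation:
Old max = 43 (at index 5)
Change: A[1] 15 -> 42
Changed element was NOT the old max.
  New max = max(old_max, new_val) = max(43, 42) = 43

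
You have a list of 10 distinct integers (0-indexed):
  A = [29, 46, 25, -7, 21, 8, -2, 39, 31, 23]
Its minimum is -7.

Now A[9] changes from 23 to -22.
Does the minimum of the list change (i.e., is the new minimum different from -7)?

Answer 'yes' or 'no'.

Old min = -7
Change: A[9] 23 -> -22
Changed element was NOT the min; min changes only if -22 < -7.
New min = -22; changed? yes

Answer: yes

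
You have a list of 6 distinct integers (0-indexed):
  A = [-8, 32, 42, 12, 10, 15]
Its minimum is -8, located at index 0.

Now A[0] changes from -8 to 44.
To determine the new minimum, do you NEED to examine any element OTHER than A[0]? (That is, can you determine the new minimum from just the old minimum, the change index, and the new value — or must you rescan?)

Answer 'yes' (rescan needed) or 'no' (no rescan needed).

Answer: yes

Derivation:
Old min = -8 at index 0
Change at index 0: -8 -> 44
Index 0 WAS the min and new value 44 > old min -8. Must rescan other elements to find the new min.
Needs rescan: yes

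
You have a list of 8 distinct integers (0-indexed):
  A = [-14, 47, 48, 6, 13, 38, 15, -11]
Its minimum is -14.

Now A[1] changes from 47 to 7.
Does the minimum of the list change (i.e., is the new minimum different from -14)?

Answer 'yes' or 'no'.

Old min = -14
Change: A[1] 47 -> 7
Changed element was NOT the min; min changes only if 7 < -14.
New min = -14; changed? no

Answer: no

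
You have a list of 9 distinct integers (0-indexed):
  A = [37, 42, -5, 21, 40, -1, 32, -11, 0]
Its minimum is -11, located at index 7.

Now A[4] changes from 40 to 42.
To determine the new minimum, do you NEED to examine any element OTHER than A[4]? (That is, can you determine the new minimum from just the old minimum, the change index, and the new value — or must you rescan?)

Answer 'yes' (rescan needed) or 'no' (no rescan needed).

Old min = -11 at index 7
Change at index 4: 40 -> 42
Index 4 was NOT the min. New min = min(-11, 42). No rescan of other elements needed.
Needs rescan: no

Answer: no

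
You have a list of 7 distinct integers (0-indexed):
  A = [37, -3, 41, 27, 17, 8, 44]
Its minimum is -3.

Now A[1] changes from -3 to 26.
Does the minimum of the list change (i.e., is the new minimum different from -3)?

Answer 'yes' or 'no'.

Answer: yes

Derivation:
Old min = -3
Change: A[1] -3 -> 26
Changed element was the min; new min must be rechecked.
New min = 8; changed? yes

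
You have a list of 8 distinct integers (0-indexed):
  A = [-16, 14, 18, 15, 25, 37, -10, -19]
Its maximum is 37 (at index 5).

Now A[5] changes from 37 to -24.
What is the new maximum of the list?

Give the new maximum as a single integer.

Old max = 37 (at index 5)
Change: A[5] 37 -> -24
Changed element WAS the max -> may need rescan.
  Max of remaining elements: 25
  New max = max(-24, 25) = 25

Answer: 25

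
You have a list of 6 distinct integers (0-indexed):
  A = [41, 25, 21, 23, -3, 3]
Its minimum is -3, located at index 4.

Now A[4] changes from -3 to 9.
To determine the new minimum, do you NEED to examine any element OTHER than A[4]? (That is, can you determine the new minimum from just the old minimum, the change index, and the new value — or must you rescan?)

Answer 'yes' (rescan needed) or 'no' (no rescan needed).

Answer: yes

Derivation:
Old min = -3 at index 4
Change at index 4: -3 -> 9
Index 4 WAS the min and new value 9 > old min -3. Must rescan other elements to find the new min.
Needs rescan: yes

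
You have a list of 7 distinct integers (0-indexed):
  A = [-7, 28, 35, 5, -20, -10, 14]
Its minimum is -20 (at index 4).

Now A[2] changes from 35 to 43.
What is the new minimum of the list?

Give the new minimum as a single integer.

Answer: -20

Derivation:
Old min = -20 (at index 4)
Change: A[2] 35 -> 43
Changed element was NOT the old min.
  New min = min(old_min, new_val) = min(-20, 43) = -20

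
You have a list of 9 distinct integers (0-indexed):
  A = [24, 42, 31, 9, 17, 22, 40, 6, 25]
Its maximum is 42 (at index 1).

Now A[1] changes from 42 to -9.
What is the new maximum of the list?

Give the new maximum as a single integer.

Old max = 42 (at index 1)
Change: A[1] 42 -> -9
Changed element WAS the max -> may need rescan.
  Max of remaining elements: 40
  New max = max(-9, 40) = 40

Answer: 40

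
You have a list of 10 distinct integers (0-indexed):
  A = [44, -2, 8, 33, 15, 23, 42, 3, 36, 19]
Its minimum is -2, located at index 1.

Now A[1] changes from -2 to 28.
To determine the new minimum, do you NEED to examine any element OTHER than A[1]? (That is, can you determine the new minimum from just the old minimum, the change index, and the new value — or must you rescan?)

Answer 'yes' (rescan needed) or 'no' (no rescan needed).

Answer: yes

Derivation:
Old min = -2 at index 1
Change at index 1: -2 -> 28
Index 1 WAS the min and new value 28 > old min -2. Must rescan other elements to find the new min.
Needs rescan: yes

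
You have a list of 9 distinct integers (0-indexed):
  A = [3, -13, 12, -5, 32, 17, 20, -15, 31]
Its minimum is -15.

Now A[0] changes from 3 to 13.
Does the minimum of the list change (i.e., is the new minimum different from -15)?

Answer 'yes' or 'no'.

Answer: no

Derivation:
Old min = -15
Change: A[0] 3 -> 13
Changed element was NOT the min; min changes only if 13 < -15.
New min = -15; changed? no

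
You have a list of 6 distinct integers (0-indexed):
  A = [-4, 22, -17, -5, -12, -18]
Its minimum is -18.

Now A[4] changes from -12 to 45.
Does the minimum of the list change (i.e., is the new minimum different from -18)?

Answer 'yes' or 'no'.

Old min = -18
Change: A[4] -12 -> 45
Changed element was NOT the min; min changes only if 45 < -18.
New min = -18; changed? no

Answer: no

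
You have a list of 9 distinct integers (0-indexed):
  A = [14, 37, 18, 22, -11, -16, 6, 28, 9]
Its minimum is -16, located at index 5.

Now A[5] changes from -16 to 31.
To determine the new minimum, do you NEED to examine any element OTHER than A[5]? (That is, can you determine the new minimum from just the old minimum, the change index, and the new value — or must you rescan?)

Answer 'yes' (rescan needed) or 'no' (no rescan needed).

Old min = -16 at index 5
Change at index 5: -16 -> 31
Index 5 WAS the min and new value 31 > old min -16. Must rescan other elements to find the new min.
Needs rescan: yes

Answer: yes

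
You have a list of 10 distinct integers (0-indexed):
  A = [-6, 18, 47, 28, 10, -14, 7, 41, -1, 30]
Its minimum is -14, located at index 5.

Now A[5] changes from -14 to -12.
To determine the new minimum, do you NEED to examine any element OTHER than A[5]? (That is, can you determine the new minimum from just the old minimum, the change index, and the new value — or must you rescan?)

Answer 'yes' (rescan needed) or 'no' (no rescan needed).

Answer: yes

Derivation:
Old min = -14 at index 5
Change at index 5: -14 -> -12
Index 5 WAS the min and new value -12 > old min -14. Must rescan other elements to find the new min.
Needs rescan: yes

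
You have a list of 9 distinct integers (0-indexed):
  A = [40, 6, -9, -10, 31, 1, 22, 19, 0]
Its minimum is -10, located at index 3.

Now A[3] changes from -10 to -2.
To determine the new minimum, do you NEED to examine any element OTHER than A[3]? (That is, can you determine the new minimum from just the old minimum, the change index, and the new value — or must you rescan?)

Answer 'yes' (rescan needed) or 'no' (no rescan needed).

Answer: yes

Derivation:
Old min = -10 at index 3
Change at index 3: -10 -> -2
Index 3 WAS the min and new value -2 > old min -10. Must rescan other elements to find the new min.
Needs rescan: yes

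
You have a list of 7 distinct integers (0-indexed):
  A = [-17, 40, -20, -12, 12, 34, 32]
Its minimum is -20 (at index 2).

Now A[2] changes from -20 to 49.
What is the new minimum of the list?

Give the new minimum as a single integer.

Old min = -20 (at index 2)
Change: A[2] -20 -> 49
Changed element WAS the min. Need to check: is 49 still <= all others?
  Min of remaining elements: -17
  New min = min(49, -17) = -17

Answer: -17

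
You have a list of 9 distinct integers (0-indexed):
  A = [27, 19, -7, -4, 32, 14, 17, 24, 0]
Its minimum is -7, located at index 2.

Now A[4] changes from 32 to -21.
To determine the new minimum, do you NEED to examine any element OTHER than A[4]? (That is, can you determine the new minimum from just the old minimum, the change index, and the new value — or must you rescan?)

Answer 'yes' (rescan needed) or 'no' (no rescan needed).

Answer: no

Derivation:
Old min = -7 at index 2
Change at index 4: 32 -> -21
Index 4 was NOT the min. New min = min(-7, -21). No rescan of other elements needed.
Needs rescan: no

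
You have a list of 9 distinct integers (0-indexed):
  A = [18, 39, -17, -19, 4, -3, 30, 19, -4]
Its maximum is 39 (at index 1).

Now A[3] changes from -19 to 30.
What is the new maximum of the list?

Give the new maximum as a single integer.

Old max = 39 (at index 1)
Change: A[3] -19 -> 30
Changed element was NOT the old max.
  New max = max(old_max, new_val) = max(39, 30) = 39

Answer: 39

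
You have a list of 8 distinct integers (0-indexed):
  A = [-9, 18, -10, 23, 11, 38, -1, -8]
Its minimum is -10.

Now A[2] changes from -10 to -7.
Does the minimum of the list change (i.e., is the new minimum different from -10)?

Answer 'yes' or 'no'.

Answer: yes

Derivation:
Old min = -10
Change: A[2] -10 -> -7
Changed element was the min; new min must be rechecked.
New min = -9; changed? yes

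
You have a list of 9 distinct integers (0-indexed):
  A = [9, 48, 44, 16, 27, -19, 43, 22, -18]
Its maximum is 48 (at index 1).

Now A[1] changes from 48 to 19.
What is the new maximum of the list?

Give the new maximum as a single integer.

Old max = 48 (at index 1)
Change: A[1] 48 -> 19
Changed element WAS the max -> may need rescan.
  Max of remaining elements: 44
  New max = max(19, 44) = 44

Answer: 44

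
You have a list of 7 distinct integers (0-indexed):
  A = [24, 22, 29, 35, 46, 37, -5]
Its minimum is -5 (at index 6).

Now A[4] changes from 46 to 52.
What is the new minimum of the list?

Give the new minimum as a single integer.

Answer: -5

Derivation:
Old min = -5 (at index 6)
Change: A[4] 46 -> 52
Changed element was NOT the old min.
  New min = min(old_min, new_val) = min(-5, 52) = -5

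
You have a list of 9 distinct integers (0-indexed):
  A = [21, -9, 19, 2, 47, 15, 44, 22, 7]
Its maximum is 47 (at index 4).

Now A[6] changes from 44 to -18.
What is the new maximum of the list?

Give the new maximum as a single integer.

Old max = 47 (at index 4)
Change: A[6] 44 -> -18
Changed element was NOT the old max.
  New max = max(old_max, new_val) = max(47, -18) = 47

Answer: 47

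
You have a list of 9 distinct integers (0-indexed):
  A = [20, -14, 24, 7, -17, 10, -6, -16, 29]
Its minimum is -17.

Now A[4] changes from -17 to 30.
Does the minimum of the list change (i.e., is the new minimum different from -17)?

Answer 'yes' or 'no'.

Old min = -17
Change: A[4] -17 -> 30
Changed element was the min; new min must be rechecked.
New min = -16; changed? yes

Answer: yes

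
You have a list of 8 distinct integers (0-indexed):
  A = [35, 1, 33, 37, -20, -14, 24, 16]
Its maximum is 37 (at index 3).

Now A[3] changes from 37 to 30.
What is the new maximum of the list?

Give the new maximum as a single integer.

Answer: 35

Derivation:
Old max = 37 (at index 3)
Change: A[3] 37 -> 30
Changed element WAS the max -> may need rescan.
  Max of remaining elements: 35
  New max = max(30, 35) = 35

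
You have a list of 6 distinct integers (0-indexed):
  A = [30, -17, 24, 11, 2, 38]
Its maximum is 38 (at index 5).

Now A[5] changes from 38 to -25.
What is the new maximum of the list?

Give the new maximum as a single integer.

Answer: 30

Derivation:
Old max = 38 (at index 5)
Change: A[5] 38 -> -25
Changed element WAS the max -> may need rescan.
  Max of remaining elements: 30
  New max = max(-25, 30) = 30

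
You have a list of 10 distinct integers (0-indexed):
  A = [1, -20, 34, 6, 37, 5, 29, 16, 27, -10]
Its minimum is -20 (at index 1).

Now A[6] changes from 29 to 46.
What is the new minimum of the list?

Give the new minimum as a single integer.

Answer: -20

Derivation:
Old min = -20 (at index 1)
Change: A[6] 29 -> 46
Changed element was NOT the old min.
  New min = min(old_min, new_val) = min(-20, 46) = -20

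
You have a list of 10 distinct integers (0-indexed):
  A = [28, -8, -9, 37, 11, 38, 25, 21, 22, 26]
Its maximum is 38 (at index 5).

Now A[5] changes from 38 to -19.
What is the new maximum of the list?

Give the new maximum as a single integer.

Answer: 37

Derivation:
Old max = 38 (at index 5)
Change: A[5] 38 -> -19
Changed element WAS the max -> may need rescan.
  Max of remaining elements: 37
  New max = max(-19, 37) = 37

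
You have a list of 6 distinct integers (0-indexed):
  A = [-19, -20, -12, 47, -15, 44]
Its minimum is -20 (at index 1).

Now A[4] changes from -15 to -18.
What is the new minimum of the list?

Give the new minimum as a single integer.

Answer: -20

Derivation:
Old min = -20 (at index 1)
Change: A[4] -15 -> -18
Changed element was NOT the old min.
  New min = min(old_min, new_val) = min(-20, -18) = -20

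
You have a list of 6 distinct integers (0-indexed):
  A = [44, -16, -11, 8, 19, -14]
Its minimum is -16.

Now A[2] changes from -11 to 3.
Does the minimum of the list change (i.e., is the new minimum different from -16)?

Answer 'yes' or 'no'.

Old min = -16
Change: A[2] -11 -> 3
Changed element was NOT the min; min changes only if 3 < -16.
New min = -16; changed? no

Answer: no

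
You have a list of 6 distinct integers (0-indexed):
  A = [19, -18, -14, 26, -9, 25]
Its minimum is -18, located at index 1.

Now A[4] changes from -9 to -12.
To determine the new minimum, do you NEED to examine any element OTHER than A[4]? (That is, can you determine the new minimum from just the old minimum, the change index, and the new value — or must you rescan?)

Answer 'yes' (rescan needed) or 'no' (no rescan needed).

Answer: no

Derivation:
Old min = -18 at index 1
Change at index 4: -9 -> -12
Index 4 was NOT the min. New min = min(-18, -12). No rescan of other elements needed.
Needs rescan: no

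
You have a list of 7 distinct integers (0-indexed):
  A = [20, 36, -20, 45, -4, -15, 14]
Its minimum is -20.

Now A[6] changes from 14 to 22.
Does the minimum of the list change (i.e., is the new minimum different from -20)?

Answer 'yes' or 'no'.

Old min = -20
Change: A[6] 14 -> 22
Changed element was NOT the min; min changes only if 22 < -20.
New min = -20; changed? no

Answer: no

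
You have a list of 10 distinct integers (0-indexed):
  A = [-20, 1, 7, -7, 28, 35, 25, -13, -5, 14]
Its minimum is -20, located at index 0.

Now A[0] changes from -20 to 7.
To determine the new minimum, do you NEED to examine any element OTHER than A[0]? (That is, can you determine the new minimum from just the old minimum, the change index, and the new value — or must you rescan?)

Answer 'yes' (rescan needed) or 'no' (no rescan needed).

Old min = -20 at index 0
Change at index 0: -20 -> 7
Index 0 WAS the min and new value 7 > old min -20. Must rescan other elements to find the new min.
Needs rescan: yes

Answer: yes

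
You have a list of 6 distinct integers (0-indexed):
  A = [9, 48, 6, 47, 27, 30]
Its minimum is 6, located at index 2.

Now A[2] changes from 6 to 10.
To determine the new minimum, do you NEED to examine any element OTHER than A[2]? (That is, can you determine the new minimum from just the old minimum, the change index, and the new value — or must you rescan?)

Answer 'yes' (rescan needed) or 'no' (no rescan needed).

Old min = 6 at index 2
Change at index 2: 6 -> 10
Index 2 WAS the min and new value 10 > old min 6. Must rescan other elements to find the new min.
Needs rescan: yes

Answer: yes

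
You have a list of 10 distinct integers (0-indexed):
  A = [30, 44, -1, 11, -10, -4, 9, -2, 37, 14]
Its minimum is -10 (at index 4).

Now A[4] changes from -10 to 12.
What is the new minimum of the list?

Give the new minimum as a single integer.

Answer: -4

Derivation:
Old min = -10 (at index 4)
Change: A[4] -10 -> 12
Changed element WAS the min. Need to check: is 12 still <= all others?
  Min of remaining elements: -4
  New min = min(12, -4) = -4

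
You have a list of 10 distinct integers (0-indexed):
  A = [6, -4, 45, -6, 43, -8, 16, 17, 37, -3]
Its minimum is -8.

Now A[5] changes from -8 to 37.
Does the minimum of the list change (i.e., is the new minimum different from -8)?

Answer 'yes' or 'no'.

Old min = -8
Change: A[5] -8 -> 37
Changed element was the min; new min must be rechecked.
New min = -6; changed? yes

Answer: yes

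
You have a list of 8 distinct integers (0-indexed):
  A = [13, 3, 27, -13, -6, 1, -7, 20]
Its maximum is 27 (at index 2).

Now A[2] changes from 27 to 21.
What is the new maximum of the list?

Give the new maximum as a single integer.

Old max = 27 (at index 2)
Change: A[2] 27 -> 21
Changed element WAS the max -> may need rescan.
  Max of remaining elements: 20
  New max = max(21, 20) = 21

Answer: 21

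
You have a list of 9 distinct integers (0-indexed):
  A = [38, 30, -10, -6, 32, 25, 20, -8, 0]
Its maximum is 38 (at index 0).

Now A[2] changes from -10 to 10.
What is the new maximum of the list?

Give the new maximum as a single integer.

Answer: 38

Derivation:
Old max = 38 (at index 0)
Change: A[2] -10 -> 10
Changed element was NOT the old max.
  New max = max(old_max, new_val) = max(38, 10) = 38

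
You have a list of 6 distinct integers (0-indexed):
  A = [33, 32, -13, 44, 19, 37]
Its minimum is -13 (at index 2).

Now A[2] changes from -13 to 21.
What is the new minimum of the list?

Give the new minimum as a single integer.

Old min = -13 (at index 2)
Change: A[2] -13 -> 21
Changed element WAS the min. Need to check: is 21 still <= all others?
  Min of remaining elements: 19
  New min = min(21, 19) = 19

Answer: 19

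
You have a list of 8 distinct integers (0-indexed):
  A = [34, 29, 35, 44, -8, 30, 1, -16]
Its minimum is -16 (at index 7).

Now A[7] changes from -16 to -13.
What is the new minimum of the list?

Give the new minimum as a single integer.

Old min = -16 (at index 7)
Change: A[7] -16 -> -13
Changed element WAS the min. Need to check: is -13 still <= all others?
  Min of remaining elements: -8
  New min = min(-13, -8) = -13

Answer: -13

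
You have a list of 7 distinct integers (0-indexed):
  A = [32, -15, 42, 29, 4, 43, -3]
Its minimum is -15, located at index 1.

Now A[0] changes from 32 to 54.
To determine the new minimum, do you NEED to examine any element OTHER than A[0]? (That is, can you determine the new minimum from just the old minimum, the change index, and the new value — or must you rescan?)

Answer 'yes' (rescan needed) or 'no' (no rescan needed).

Old min = -15 at index 1
Change at index 0: 32 -> 54
Index 0 was NOT the min. New min = min(-15, 54). No rescan of other elements needed.
Needs rescan: no

Answer: no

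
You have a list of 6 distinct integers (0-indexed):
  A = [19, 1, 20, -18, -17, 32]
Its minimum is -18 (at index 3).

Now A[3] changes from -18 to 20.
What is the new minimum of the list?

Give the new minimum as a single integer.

Old min = -18 (at index 3)
Change: A[3] -18 -> 20
Changed element WAS the min. Need to check: is 20 still <= all others?
  Min of remaining elements: -17
  New min = min(20, -17) = -17

Answer: -17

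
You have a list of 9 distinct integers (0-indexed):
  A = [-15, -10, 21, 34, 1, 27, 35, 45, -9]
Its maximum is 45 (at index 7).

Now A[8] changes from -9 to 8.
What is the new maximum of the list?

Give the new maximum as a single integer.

Answer: 45

Derivation:
Old max = 45 (at index 7)
Change: A[8] -9 -> 8
Changed element was NOT the old max.
  New max = max(old_max, new_val) = max(45, 8) = 45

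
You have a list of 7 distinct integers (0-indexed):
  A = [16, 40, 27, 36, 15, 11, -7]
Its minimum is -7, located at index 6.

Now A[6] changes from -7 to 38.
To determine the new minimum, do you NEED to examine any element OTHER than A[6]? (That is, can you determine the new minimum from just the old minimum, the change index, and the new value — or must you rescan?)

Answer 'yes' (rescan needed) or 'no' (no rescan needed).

Old min = -7 at index 6
Change at index 6: -7 -> 38
Index 6 WAS the min and new value 38 > old min -7. Must rescan other elements to find the new min.
Needs rescan: yes

Answer: yes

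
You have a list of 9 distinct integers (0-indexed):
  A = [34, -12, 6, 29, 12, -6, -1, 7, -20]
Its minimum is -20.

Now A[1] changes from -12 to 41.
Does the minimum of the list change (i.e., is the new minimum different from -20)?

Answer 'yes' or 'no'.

Answer: no

Derivation:
Old min = -20
Change: A[1] -12 -> 41
Changed element was NOT the min; min changes only if 41 < -20.
New min = -20; changed? no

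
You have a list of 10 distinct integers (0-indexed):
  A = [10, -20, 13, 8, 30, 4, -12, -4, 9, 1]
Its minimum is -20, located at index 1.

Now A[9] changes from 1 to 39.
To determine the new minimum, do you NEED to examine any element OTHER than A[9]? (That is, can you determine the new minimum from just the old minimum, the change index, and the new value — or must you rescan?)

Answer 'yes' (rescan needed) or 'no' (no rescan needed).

Answer: no

Derivation:
Old min = -20 at index 1
Change at index 9: 1 -> 39
Index 9 was NOT the min. New min = min(-20, 39). No rescan of other elements needed.
Needs rescan: no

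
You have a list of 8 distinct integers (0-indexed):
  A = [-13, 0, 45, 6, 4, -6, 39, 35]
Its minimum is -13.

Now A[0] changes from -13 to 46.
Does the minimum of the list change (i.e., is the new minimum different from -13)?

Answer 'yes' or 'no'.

Answer: yes

Derivation:
Old min = -13
Change: A[0] -13 -> 46
Changed element was the min; new min must be rechecked.
New min = -6; changed? yes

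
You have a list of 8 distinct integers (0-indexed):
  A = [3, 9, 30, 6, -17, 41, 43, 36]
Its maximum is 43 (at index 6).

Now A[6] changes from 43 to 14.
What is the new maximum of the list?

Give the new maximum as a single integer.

Answer: 41

Derivation:
Old max = 43 (at index 6)
Change: A[6] 43 -> 14
Changed element WAS the max -> may need rescan.
  Max of remaining elements: 41
  New max = max(14, 41) = 41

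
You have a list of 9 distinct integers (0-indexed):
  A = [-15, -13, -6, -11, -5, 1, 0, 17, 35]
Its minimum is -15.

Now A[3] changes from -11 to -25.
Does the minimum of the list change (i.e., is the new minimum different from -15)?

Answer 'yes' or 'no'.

Old min = -15
Change: A[3] -11 -> -25
Changed element was NOT the min; min changes only if -25 < -15.
New min = -25; changed? yes

Answer: yes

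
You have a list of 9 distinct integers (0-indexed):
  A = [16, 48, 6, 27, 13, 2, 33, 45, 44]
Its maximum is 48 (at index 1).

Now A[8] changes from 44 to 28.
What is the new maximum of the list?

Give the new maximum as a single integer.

Old max = 48 (at index 1)
Change: A[8] 44 -> 28
Changed element was NOT the old max.
  New max = max(old_max, new_val) = max(48, 28) = 48

Answer: 48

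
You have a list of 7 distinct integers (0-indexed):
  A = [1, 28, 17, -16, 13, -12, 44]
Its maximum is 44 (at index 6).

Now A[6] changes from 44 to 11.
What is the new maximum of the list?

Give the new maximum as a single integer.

Answer: 28

Derivation:
Old max = 44 (at index 6)
Change: A[6] 44 -> 11
Changed element WAS the max -> may need rescan.
  Max of remaining elements: 28
  New max = max(11, 28) = 28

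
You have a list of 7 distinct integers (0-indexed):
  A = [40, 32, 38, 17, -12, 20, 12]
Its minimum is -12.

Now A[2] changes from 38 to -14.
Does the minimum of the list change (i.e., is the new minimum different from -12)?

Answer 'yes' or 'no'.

Answer: yes

Derivation:
Old min = -12
Change: A[2] 38 -> -14
Changed element was NOT the min; min changes only if -14 < -12.
New min = -14; changed? yes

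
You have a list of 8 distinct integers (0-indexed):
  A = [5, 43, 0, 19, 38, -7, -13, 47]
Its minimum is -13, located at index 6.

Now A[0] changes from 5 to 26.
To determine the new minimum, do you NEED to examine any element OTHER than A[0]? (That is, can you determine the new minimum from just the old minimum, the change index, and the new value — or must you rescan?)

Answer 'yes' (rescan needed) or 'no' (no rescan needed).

Old min = -13 at index 6
Change at index 0: 5 -> 26
Index 0 was NOT the min. New min = min(-13, 26). No rescan of other elements needed.
Needs rescan: no

Answer: no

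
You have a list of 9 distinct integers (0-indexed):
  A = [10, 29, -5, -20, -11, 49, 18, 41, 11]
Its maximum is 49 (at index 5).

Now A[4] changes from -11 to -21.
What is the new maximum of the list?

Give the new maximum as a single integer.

Old max = 49 (at index 5)
Change: A[4] -11 -> -21
Changed element was NOT the old max.
  New max = max(old_max, new_val) = max(49, -21) = 49

Answer: 49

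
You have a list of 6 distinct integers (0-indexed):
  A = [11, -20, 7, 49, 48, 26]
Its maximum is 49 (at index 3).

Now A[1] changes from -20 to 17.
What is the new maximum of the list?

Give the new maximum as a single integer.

Answer: 49

Derivation:
Old max = 49 (at index 3)
Change: A[1] -20 -> 17
Changed element was NOT the old max.
  New max = max(old_max, new_val) = max(49, 17) = 49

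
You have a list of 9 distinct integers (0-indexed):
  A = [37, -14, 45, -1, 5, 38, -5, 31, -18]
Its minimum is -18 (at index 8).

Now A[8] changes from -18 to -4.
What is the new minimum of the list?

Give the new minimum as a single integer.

Old min = -18 (at index 8)
Change: A[8] -18 -> -4
Changed element WAS the min. Need to check: is -4 still <= all others?
  Min of remaining elements: -14
  New min = min(-4, -14) = -14

Answer: -14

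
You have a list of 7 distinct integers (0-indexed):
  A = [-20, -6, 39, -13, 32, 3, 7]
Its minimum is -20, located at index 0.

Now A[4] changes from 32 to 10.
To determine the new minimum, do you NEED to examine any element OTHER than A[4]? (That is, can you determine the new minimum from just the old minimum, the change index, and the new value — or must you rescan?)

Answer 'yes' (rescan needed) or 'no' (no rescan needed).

Answer: no

Derivation:
Old min = -20 at index 0
Change at index 4: 32 -> 10
Index 4 was NOT the min. New min = min(-20, 10). No rescan of other elements needed.
Needs rescan: no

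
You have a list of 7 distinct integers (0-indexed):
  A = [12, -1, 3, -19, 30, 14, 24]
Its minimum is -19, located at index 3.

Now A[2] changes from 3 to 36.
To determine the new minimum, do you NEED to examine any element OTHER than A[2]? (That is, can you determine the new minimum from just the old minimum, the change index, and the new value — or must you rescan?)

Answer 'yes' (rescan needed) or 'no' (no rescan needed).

Answer: no

Derivation:
Old min = -19 at index 3
Change at index 2: 3 -> 36
Index 2 was NOT the min. New min = min(-19, 36). No rescan of other elements needed.
Needs rescan: no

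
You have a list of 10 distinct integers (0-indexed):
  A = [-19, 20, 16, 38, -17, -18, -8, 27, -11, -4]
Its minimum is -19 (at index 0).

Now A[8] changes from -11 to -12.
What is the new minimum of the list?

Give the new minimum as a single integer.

Old min = -19 (at index 0)
Change: A[8] -11 -> -12
Changed element was NOT the old min.
  New min = min(old_min, new_val) = min(-19, -12) = -19

Answer: -19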